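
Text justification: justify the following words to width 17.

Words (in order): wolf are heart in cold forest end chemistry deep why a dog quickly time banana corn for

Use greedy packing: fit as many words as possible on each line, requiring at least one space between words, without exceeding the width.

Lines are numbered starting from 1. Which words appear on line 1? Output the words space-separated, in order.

Answer: wolf are heart in

Derivation:
Line 1: ['wolf', 'are', 'heart', 'in'] (min_width=17, slack=0)
Line 2: ['cold', 'forest', 'end'] (min_width=15, slack=2)
Line 3: ['chemistry', 'deep'] (min_width=14, slack=3)
Line 4: ['why', 'a', 'dog', 'quickly'] (min_width=17, slack=0)
Line 5: ['time', 'banana', 'corn'] (min_width=16, slack=1)
Line 6: ['for'] (min_width=3, slack=14)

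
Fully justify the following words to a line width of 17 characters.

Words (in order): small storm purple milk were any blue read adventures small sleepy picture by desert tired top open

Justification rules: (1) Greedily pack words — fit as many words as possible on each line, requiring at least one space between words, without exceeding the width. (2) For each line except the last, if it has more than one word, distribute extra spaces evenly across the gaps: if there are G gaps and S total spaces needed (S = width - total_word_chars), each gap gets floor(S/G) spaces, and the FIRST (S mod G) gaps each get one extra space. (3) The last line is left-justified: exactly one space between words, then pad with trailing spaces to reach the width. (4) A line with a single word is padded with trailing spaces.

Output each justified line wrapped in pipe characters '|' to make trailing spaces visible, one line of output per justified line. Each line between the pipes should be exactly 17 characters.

Answer: |small       storm|
|purple  milk were|
|any   blue   read|
|adventures  small|
|sleepy picture by|
|desert  tired top|
|open             |

Derivation:
Line 1: ['small', 'storm'] (min_width=11, slack=6)
Line 2: ['purple', 'milk', 'were'] (min_width=16, slack=1)
Line 3: ['any', 'blue', 'read'] (min_width=13, slack=4)
Line 4: ['adventures', 'small'] (min_width=16, slack=1)
Line 5: ['sleepy', 'picture', 'by'] (min_width=17, slack=0)
Line 6: ['desert', 'tired', 'top'] (min_width=16, slack=1)
Line 7: ['open'] (min_width=4, slack=13)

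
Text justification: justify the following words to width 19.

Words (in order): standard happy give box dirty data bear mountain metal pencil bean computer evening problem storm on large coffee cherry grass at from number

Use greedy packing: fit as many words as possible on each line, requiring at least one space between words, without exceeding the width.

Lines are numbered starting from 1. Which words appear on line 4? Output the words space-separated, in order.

Line 1: ['standard', 'happy', 'give'] (min_width=19, slack=0)
Line 2: ['box', 'dirty', 'data', 'bear'] (min_width=19, slack=0)
Line 3: ['mountain', 'metal'] (min_width=14, slack=5)
Line 4: ['pencil', 'bean'] (min_width=11, slack=8)
Line 5: ['computer', 'evening'] (min_width=16, slack=3)
Line 6: ['problem', 'storm', 'on'] (min_width=16, slack=3)
Line 7: ['large', 'coffee', 'cherry'] (min_width=19, slack=0)
Line 8: ['grass', 'at', 'from'] (min_width=13, slack=6)
Line 9: ['number'] (min_width=6, slack=13)

Answer: pencil bean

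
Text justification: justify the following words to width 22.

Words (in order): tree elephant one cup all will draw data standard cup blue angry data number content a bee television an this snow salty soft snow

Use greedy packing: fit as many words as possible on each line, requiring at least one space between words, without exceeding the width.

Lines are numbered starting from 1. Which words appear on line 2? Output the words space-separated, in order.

Answer: all will draw data

Derivation:
Line 1: ['tree', 'elephant', 'one', 'cup'] (min_width=21, slack=1)
Line 2: ['all', 'will', 'draw', 'data'] (min_width=18, slack=4)
Line 3: ['standard', 'cup', 'blue'] (min_width=17, slack=5)
Line 4: ['angry', 'data', 'number'] (min_width=17, slack=5)
Line 5: ['content', 'a', 'bee'] (min_width=13, slack=9)
Line 6: ['television', 'an', 'this'] (min_width=18, slack=4)
Line 7: ['snow', 'salty', 'soft', 'snow'] (min_width=20, slack=2)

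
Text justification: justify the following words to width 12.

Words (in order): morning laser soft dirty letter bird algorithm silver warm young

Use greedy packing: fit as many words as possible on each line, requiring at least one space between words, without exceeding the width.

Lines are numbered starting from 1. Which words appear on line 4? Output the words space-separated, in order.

Answer: bird

Derivation:
Line 1: ['morning'] (min_width=7, slack=5)
Line 2: ['laser', 'soft'] (min_width=10, slack=2)
Line 3: ['dirty', 'letter'] (min_width=12, slack=0)
Line 4: ['bird'] (min_width=4, slack=8)
Line 5: ['algorithm'] (min_width=9, slack=3)
Line 6: ['silver', 'warm'] (min_width=11, slack=1)
Line 7: ['young'] (min_width=5, slack=7)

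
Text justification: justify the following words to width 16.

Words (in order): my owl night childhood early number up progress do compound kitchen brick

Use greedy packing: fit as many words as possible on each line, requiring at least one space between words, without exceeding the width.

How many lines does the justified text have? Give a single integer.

Answer: 6

Derivation:
Line 1: ['my', 'owl', 'night'] (min_width=12, slack=4)
Line 2: ['childhood', 'early'] (min_width=15, slack=1)
Line 3: ['number', 'up'] (min_width=9, slack=7)
Line 4: ['progress', 'do'] (min_width=11, slack=5)
Line 5: ['compound', 'kitchen'] (min_width=16, slack=0)
Line 6: ['brick'] (min_width=5, slack=11)
Total lines: 6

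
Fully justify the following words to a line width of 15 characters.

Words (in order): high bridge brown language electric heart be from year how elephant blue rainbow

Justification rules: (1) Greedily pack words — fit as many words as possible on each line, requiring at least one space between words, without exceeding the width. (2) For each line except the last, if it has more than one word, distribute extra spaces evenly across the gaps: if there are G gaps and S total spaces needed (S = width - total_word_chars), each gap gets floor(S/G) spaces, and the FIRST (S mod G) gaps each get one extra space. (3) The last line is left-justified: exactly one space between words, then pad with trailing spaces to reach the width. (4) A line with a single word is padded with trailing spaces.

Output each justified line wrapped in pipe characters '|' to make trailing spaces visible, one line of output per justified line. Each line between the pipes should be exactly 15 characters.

Line 1: ['high', 'bridge'] (min_width=11, slack=4)
Line 2: ['brown', 'language'] (min_width=14, slack=1)
Line 3: ['electric', 'heart'] (min_width=14, slack=1)
Line 4: ['be', 'from', 'year'] (min_width=12, slack=3)
Line 5: ['how', 'elephant'] (min_width=12, slack=3)
Line 6: ['blue', 'rainbow'] (min_width=12, slack=3)

Answer: |high     bridge|
|brown  language|
|electric  heart|
|be   from  year|
|how    elephant|
|blue rainbow   |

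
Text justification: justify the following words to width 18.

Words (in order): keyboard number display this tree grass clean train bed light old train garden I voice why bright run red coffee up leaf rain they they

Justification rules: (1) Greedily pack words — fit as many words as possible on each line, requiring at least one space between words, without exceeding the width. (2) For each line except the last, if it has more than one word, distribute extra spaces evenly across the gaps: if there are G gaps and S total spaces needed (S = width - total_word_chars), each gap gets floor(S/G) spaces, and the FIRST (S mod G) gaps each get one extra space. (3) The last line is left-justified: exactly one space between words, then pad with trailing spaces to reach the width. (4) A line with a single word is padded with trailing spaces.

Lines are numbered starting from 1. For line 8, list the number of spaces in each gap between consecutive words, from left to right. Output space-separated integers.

Line 1: ['keyboard', 'number'] (min_width=15, slack=3)
Line 2: ['display', 'this', 'tree'] (min_width=17, slack=1)
Line 3: ['grass', 'clean', 'train'] (min_width=17, slack=1)
Line 4: ['bed', 'light', 'old'] (min_width=13, slack=5)
Line 5: ['train', 'garden', 'I'] (min_width=14, slack=4)
Line 6: ['voice', 'why', 'bright'] (min_width=16, slack=2)
Line 7: ['run', 'red', 'coffee', 'up'] (min_width=17, slack=1)
Line 8: ['leaf', 'rain', 'they'] (min_width=14, slack=4)
Line 9: ['they'] (min_width=4, slack=14)

Answer: 3 3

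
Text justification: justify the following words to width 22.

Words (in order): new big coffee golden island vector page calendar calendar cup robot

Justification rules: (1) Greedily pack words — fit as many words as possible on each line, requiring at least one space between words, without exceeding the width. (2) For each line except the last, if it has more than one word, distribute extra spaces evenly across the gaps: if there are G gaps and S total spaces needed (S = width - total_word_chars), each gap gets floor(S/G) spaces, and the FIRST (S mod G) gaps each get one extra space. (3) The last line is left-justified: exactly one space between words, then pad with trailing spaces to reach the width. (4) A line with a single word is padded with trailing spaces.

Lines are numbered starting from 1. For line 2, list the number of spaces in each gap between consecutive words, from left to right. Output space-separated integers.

Answer: 3 3

Derivation:
Line 1: ['new', 'big', 'coffee', 'golden'] (min_width=21, slack=1)
Line 2: ['island', 'vector', 'page'] (min_width=18, slack=4)
Line 3: ['calendar', 'calendar', 'cup'] (min_width=21, slack=1)
Line 4: ['robot'] (min_width=5, slack=17)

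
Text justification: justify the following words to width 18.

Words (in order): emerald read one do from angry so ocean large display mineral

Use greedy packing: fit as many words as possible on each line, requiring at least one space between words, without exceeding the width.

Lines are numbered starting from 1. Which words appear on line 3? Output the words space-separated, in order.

Answer: ocean large

Derivation:
Line 1: ['emerald', 'read', 'one'] (min_width=16, slack=2)
Line 2: ['do', 'from', 'angry', 'so'] (min_width=16, slack=2)
Line 3: ['ocean', 'large'] (min_width=11, slack=7)
Line 4: ['display', 'mineral'] (min_width=15, slack=3)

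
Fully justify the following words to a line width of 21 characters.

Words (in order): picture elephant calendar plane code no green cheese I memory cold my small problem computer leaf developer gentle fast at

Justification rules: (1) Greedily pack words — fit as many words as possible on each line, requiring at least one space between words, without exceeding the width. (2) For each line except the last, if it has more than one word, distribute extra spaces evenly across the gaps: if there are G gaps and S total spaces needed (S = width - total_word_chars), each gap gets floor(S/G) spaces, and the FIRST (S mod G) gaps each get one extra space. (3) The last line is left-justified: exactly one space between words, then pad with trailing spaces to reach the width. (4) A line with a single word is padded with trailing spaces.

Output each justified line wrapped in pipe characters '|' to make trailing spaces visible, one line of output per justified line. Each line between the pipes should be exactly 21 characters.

Answer: |picture      elephant|
|calendar  plane  code|
|no   green  cheese  I|
|memory  cold my small|
|problem computer leaf|
|developer gentle fast|
|at                   |

Derivation:
Line 1: ['picture', 'elephant'] (min_width=16, slack=5)
Line 2: ['calendar', 'plane', 'code'] (min_width=19, slack=2)
Line 3: ['no', 'green', 'cheese', 'I'] (min_width=17, slack=4)
Line 4: ['memory', 'cold', 'my', 'small'] (min_width=20, slack=1)
Line 5: ['problem', 'computer', 'leaf'] (min_width=21, slack=0)
Line 6: ['developer', 'gentle', 'fast'] (min_width=21, slack=0)
Line 7: ['at'] (min_width=2, slack=19)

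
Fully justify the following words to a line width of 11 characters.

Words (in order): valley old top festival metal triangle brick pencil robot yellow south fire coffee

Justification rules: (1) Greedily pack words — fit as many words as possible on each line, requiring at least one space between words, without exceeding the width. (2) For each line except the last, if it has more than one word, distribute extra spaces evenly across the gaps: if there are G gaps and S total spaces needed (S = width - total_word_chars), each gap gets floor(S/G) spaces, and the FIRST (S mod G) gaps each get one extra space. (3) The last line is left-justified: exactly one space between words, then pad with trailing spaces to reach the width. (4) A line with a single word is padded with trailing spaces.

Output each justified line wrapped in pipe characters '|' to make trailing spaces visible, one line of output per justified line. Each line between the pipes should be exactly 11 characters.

Answer: |valley  old|
|top        |
|festival   |
|metal      |
|triangle   |
|brick      |
|pencil     |
|robot      |
|yellow     |
|south  fire|
|coffee     |

Derivation:
Line 1: ['valley', 'old'] (min_width=10, slack=1)
Line 2: ['top'] (min_width=3, slack=8)
Line 3: ['festival'] (min_width=8, slack=3)
Line 4: ['metal'] (min_width=5, slack=6)
Line 5: ['triangle'] (min_width=8, slack=3)
Line 6: ['brick'] (min_width=5, slack=6)
Line 7: ['pencil'] (min_width=6, slack=5)
Line 8: ['robot'] (min_width=5, slack=6)
Line 9: ['yellow'] (min_width=6, slack=5)
Line 10: ['south', 'fire'] (min_width=10, slack=1)
Line 11: ['coffee'] (min_width=6, slack=5)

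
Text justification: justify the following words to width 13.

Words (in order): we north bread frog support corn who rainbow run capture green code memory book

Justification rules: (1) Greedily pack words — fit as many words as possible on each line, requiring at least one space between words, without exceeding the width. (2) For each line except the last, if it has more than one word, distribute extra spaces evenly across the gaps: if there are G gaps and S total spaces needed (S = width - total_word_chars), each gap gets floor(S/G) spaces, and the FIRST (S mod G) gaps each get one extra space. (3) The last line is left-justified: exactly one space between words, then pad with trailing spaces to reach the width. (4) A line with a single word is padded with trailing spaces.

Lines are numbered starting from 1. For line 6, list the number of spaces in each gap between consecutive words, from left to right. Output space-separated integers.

Line 1: ['we', 'north'] (min_width=8, slack=5)
Line 2: ['bread', 'frog'] (min_width=10, slack=3)
Line 3: ['support', 'corn'] (min_width=12, slack=1)
Line 4: ['who', 'rainbow'] (min_width=11, slack=2)
Line 5: ['run', 'capture'] (min_width=11, slack=2)
Line 6: ['green', 'code'] (min_width=10, slack=3)
Line 7: ['memory', 'book'] (min_width=11, slack=2)

Answer: 4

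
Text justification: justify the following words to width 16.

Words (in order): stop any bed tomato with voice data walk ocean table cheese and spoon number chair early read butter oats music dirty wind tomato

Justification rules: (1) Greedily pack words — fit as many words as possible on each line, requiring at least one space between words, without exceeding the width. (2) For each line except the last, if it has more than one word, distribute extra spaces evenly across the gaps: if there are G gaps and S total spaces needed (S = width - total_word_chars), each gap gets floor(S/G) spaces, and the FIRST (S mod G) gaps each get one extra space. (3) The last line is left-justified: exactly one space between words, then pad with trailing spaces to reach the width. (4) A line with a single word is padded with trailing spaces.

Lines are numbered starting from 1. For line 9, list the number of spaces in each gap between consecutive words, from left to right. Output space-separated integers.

Answer: 1 1

Derivation:
Line 1: ['stop', 'any', 'bed'] (min_width=12, slack=4)
Line 2: ['tomato', 'with'] (min_width=11, slack=5)
Line 3: ['voice', 'data', 'walk'] (min_width=15, slack=1)
Line 4: ['ocean', 'table'] (min_width=11, slack=5)
Line 5: ['cheese', 'and', 'spoon'] (min_width=16, slack=0)
Line 6: ['number', 'chair'] (min_width=12, slack=4)
Line 7: ['early', 'read'] (min_width=10, slack=6)
Line 8: ['butter', 'oats'] (min_width=11, slack=5)
Line 9: ['music', 'dirty', 'wind'] (min_width=16, slack=0)
Line 10: ['tomato'] (min_width=6, slack=10)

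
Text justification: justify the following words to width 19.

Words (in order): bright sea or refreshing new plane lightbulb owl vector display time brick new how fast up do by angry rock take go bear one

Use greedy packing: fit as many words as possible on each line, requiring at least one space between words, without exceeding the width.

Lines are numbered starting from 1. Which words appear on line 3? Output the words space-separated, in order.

Answer: plane lightbulb owl

Derivation:
Line 1: ['bright', 'sea', 'or'] (min_width=13, slack=6)
Line 2: ['refreshing', 'new'] (min_width=14, slack=5)
Line 3: ['plane', 'lightbulb', 'owl'] (min_width=19, slack=0)
Line 4: ['vector', 'display', 'time'] (min_width=19, slack=0)
Line 5: ['brick', 'new', 'how', 'fast'] (min_width=18, slack=1)
Line 6: ['up', 'do', 'by', 'angry', 'rock'] (min_width=19, slack=0)
Line 7: ['take', 'go', 'bear', 'one'] (min_width=16, slack=3)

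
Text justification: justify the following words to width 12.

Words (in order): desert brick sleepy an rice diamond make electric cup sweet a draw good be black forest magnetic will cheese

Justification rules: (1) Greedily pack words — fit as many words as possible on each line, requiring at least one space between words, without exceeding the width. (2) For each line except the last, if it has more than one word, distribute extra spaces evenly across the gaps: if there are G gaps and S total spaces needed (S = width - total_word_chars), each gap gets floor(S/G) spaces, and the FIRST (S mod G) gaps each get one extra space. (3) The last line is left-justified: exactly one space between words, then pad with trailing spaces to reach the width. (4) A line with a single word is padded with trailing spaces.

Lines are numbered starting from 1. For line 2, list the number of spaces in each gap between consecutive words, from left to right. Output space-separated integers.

Answer: 4

Derivation:
Line 1: ['desert', 'brick'] (min_width=12, slack=0)
Line 2: ['sleepy', 'an'] (min_width=9, slack=3)
Line 3: ['rice', 'diamond'] (min_width=12, slack=0)
Line 4: ['make'] (min_width=4, slack=8)
Line 5: ['electric', 'cup'] (min_width=12, slack=0)
Line 6: ['sweet', 'a', 'draw'] (min_width=12, slack=0)
Line 7: ['good', 'be'] (min_width=7, slack=5)
Line 8: ['black', 'forest'] (min_width=12, slack=0)
Line 9: ['magnetic'] (min_width=8, slack=4)
Line 10: ['will', 'cheese'] (min_width=11, slack=1)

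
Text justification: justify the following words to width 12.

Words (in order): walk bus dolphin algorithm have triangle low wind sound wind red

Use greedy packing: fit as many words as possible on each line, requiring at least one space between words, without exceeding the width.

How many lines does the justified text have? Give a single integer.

Line 1: ['walk', 'bus'] (min_width=8, slack=4)
Line 2: ['dolphin'] (min_width=7, slack=5)
Line 3: ['algorithm'] (min_width=9, slack=3)
Line 4: ['have'] (min_width=4, slack=8)
Line 5: ['triangle', 'low'] (min_width=12, slack=0)
Line 6: ['wind', 'sound'] (min_width=10, slack=2)
Line 7: ['wind', 'red'] (min_width=8, slack=4)
Total lines: 7

Answer: 7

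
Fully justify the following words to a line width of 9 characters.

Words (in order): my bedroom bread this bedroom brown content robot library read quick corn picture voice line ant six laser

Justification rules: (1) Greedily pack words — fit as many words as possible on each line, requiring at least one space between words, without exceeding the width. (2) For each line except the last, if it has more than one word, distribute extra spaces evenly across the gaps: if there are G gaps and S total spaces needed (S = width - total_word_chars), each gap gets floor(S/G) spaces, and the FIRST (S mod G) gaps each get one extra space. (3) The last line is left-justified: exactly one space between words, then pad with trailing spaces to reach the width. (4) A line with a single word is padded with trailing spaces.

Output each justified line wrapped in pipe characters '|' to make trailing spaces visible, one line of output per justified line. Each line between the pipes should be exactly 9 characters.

Line 1: ['my'] (min_width=2, slack=7)
Line 2: ['bedroom'] (min_width=7, slack=2)
Line 3: ['bread'] (min_width=5, slack=4)
Line 4: ['this'] (min_width=4, slack=5)
Line 5: ['bedroom'] (min_width=7, slack=2)
Line 6: ['brown'] (min_width=5, slack=4)
Line 7: ['content'] (min_width=7, slack=2)
Line 8: ['robot'] (min_width=5, slack=4)
Line 9: ['library'] (min_width=7, slack=2)
Line 10: ['read'] (min_width=4, slack=5)
Line 11: ['quick'] (min_width=5, slack=4)
Line 12: ['corn'] (min_width=4, slack=5)
Line 13: ['picture'] (min_width=7, slack=2)
Line 14: ['voice'] (min_width=5, slack=4)
Line 15: ['line', 'ant'] (min_width=8, slack=1)
Line 16: ['six', 'laser'] (min_width=9, slack=0)

Answer: |my       |
|bedroom  |
|bread    |
|this     |
|bedroom  |
|brown    |
|content  |
|robot    |
|library  |
|read     |
|quick    |
|corn     |
|picture  |
|voice    |
|line  ant|
|six laser|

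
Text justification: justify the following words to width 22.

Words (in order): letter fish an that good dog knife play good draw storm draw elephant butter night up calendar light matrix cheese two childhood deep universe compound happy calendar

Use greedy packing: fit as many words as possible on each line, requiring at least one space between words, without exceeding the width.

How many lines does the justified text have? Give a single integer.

Line 1: ['letter', 'fish', 'an', 'that'] (min_width=19, slack=3)
Line 2: ['good', 'dog', 'knife', 'play'] (min_width=19, slack=3)
Line 3: ['good', 'draw', 'storm', 'draw'] (min_width=20, slack=2)
Line 4: ['elephant', 'butter', 'night'] (min_width=21, slack=1)
Line 5: ['up', 'calendar', 'light'] (min_width=17, slack=5)
Line 6: ['matrix', 'cheese', 'two'] (min_width=17, slack=5)
Line 7: ['childhood', 'deep'] (min_width=14, slack=8)
Line 8: ['universe', 'compound'] (min_width=17, slack=5)
Line 9: ['happy', 'calendar'] (min_width=14, slack=8)
Total lines: 9

Answer: 9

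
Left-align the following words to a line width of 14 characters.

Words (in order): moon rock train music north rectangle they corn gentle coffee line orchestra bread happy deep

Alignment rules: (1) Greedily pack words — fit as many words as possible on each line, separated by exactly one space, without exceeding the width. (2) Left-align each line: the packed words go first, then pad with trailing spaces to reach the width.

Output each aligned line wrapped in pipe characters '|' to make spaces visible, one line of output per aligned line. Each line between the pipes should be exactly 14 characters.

Line 1: ['moon', 'rock'] (min_width=9, slack=5)
Line 2: ['train', 'music'] (min_width=11, slack=3)
Line 3: ['north'] (min_width=5, slack=9)
Line 4: ['rectangle', 'they'] (min_width=14, slack=0)
Line 5: ['corn', 'gentle'] (min_width=11, slack=3)
Line 6: ['coffee', 'line'] (min_width=11, slack=3)
Line 7: ['orchestra'] (min_width=9, slack=5)
Line 8: ['bread', 'happy'] (min_width=11, slack=3)
Line 9: ['deep'] (min_width=4, slack=10)

Answer: |moon rock     |
|train music   |
|north         |
|rectangle they|
|corn gentle   |
|coffee line   |
|orchestra     |
|bread happy   |
|deep          |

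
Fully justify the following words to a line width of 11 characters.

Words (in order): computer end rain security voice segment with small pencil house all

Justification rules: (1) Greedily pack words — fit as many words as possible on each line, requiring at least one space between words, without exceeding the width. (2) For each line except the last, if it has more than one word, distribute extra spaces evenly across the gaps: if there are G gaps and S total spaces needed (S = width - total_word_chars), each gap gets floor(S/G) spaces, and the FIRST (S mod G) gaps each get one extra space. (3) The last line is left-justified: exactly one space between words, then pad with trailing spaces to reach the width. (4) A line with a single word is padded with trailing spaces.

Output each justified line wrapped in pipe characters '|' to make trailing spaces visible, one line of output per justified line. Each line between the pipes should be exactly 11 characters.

Line 1: ['computer'] (min_width=8, slack=3)
Line 2: ['end', 'rain'] (min_width=8, slack=3)
Line 3: ['security'] (min_width=8, slack=3)
Line 4: ['voice'] (min_width=5, slack=6)
Line 5: ['segment'] (min_width=7, slack=4)
Line 6: ['with', 'small'] (min_width=10, slack=1)
Line 7: ['pencil'] (min_width=6, slack=5)
Line 8: ['house', 'all'] (min_width=9, slack=2)

Answer: |computer   |
|end    rain|
|security   |
|voice      |
|segment    |
|with  small|
|pencil     |
|house all  |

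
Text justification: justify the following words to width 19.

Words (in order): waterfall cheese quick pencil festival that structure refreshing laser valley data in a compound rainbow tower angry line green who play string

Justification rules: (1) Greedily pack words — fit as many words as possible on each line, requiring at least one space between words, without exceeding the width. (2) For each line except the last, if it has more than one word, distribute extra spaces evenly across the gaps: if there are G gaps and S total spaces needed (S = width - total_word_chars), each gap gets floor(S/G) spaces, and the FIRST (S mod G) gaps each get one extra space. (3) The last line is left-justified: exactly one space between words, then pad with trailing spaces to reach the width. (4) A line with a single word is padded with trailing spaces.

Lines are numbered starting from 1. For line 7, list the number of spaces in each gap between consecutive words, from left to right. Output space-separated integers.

Line 1: ['waterfall', 'cheese'] (min_width=16, slack=3)
Line 2: ['quick', 'pencil'] (min_width=12, slack=7)
Line 3: ['festival', 'that'] (min_width=13, slack=6)
Line 4: ['structure'] (min_width=9, slack=10)
Line 5: ['refreshing', 'laser'] (min_width=16, slack=3)
Line 6: ['valley', 'data', 'in', 'a'] (min_width=16, slack=3)
Line 7: ['compound', 'rainbow'] (min_width=16, slack=3)
Line 8: ['tower', 'angry', 'line'] (min_width=16, slack=3)
Line 9: ['green', 'who', 'play'] (min_width=14, slack=5)
Line 10: ['string'] (min_width=6, slack=13)

Answer: 4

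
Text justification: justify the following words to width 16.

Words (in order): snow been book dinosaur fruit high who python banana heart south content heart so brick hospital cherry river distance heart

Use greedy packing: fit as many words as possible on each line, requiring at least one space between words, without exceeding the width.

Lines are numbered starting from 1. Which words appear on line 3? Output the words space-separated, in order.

Line 1: ['snow', 'been', 'book'] (min_width=14, slack=2)
Line 2: ['dinosaur', 'fruit'] (min_width=14, slack=2)
Line 3: ['high', 'who', 'python'] (min_width=15, slack=1)
Line 4: ['banana', 'heart'] (min_width=12, slack=4)
Line 5: ['south', 'content'] (min_width=13, slack=3)
Line 6: ['heart', 'so', 'brick'] (min_width=14, slack=2)
Line 7: ['hospital', 'cherry'] (min_width=15, slack=1)
Line 8: ['river', 'distance'] (min_width=14, slack=2)
Line 9: ['heart'] (min_width=5, slack=11)

Answer: high who python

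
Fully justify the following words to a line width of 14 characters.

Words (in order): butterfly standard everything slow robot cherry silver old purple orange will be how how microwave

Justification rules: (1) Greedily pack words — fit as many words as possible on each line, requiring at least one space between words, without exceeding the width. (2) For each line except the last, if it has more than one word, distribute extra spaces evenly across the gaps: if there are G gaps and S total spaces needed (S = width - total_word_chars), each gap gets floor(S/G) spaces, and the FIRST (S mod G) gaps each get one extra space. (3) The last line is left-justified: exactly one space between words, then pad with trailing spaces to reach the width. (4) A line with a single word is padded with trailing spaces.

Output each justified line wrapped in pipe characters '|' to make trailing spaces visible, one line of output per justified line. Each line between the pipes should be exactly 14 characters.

Line 1: ['butterfly'] (min_width=9, slack=5)
Line 2: ['standard'] (min_width=8, slack=6)
Line 3: ['everything'] (min_width=10, slack=4)
Line 4: ['slow', 'robot'] (min_width=10, slack=4)
Line 5: ['cherry', 'silver'] (min_width=13, slack=1)
Line 6: ['old', 'purple'] (min_width=10, slack=4)
Line 7: ['orange', 'will', 'be'] (min_width=14, slack=0)
Line 8: ['how', 'how'] (min_width=7, slack=7)
Line 9: ['microwave'] (min_width=9, slack=5)

Answer: |butterfly     |
|standard      |
|everything    |
|slow     robot|
|cherry  silver|
|old     purple|
|orange will be|
|how        how|
|microwave     |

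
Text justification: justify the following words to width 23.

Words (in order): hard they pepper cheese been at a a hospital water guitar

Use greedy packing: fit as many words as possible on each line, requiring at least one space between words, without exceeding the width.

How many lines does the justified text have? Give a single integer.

Answer: 3

Derivation:
Line 1: ['hard', 'they', 'pepper', 'cheese'] (min_width=23, slack=0)
Line 2: ['been', 'at', 'a', 'a', 'hospital'] (min_width=20, slack=3)
Line 3: ['water', 'guitar'] (min_width=12, slack=11)
Total lines: 3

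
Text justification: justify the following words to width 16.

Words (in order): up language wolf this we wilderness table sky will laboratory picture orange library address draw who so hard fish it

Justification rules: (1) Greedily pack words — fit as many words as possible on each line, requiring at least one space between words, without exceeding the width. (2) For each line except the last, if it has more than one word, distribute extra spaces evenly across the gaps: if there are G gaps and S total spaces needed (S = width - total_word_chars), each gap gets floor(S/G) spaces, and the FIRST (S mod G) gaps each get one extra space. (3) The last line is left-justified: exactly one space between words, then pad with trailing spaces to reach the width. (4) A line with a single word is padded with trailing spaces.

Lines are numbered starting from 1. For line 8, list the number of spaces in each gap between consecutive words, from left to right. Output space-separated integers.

Line 1: ['up', 'language', 'wolf'] (min_width=16, slack=0)
Line 2: ['this', 'we'] (min_width=7, slack=9)
Line 3: ['wilderness', 'table'] (min_width=16, slack=0)
Line 4: ['sky', 'will'] (min_width=8, slack=8)
Line 5: ['laboratory'] (min_width=10, slack=6)
Line 6: ['picture', 'orange'] (min_width=14, slack=2)
Line 7: ['library', 'address'] (min_width=15, slack=1)
Line 8: ['draw', 'who', 'so', 'hard'] (min_width=16, slack=0)
Line 9: ['fish', 'it'] (min_width=7, slack=9)

Answer: 1 1 1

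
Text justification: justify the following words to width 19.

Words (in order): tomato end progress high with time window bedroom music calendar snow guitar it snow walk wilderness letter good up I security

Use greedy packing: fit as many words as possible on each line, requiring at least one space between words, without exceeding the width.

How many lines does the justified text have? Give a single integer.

Answer: 7

Derivation:
Line 1: ['tomato', 'end', 'progress'] (min_width=19, slack=0)
Line 2: ['high', 'with', 'time'] (min_width=14, slack=5)
Line 3: ['window', 'bedroom'] (min_width=14, slack=5)
Line 4: ['music', 'calendar', 'snow'] (min_width=19, slack=0)
Line 5: ['guitar', 'it', 'snow', 'walk'] (min_width=19, slack=0)
Line 6: ['wilderness', 'letter'] (min_width=17, slack=2)
Line 7: ['good', 'up', 'I', 'security'] (min_width=18, slack=1)
Total lines: 7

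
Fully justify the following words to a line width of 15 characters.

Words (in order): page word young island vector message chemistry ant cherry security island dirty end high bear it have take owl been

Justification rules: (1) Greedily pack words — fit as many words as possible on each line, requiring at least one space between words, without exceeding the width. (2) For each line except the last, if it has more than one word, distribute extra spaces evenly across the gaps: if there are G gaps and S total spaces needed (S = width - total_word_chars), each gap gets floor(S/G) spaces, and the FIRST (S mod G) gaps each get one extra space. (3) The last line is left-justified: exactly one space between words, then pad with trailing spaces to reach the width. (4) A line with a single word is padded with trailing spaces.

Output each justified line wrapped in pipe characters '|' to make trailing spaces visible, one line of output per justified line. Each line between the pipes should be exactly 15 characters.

Answer: |page word young|
|island   vector|
|message        |
|chemistry   ant|
|cherry security|
|island    dirty|
|end  high  bear|
|it   have  take|
|owl been       |

Derivation:
Line 1: ['page', 'word', 'young'] (min_width=15, slack=0)
Line 2: ['island', 'vector'] (min_width=13, slack=2)
Line 3: ['message'] (min_width=7, slack=8)
Line 4: ['chemistry', 'ant'] (min_width=13, slack=2)
Line 5: ['cherry', 'security'] (min_width=15, slack=0)
Line 6: ['island', 'dirty'] (min_width=12, slack=3)
Line 7: ['end', 'high', 'bear'] (min_width=13, slack=2)
Line 8: ['it', 'have', 'take'] (min_width=12, slack=3)
Line 9: ['owl', 'been'] (min_width=8, slack=7)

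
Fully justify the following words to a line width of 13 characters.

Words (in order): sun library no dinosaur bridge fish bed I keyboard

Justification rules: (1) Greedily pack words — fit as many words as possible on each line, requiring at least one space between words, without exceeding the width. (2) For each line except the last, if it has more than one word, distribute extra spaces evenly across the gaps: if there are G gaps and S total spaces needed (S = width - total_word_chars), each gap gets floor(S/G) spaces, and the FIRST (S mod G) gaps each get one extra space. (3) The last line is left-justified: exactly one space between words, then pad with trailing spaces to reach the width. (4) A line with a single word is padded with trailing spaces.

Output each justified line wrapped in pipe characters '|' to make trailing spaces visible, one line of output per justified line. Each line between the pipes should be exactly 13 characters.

Line 1: ['sun', 'library'] (min_width=11, slack=2)
Line 2: ['no', 'dinosaur'] (min_width=11, slack=2)
Line 3: ['bridge', 'fish'] (min_width=11, slack=2)
Line 4: ['bed', 'I'] (min_width=5, slack=8)
Line 5: ['keyboard'] (min_width=8, slack=5)

Answer: |sun   library|
|no   dinosaur|
|bridge   fish|
|bed         I|
|keyboard     |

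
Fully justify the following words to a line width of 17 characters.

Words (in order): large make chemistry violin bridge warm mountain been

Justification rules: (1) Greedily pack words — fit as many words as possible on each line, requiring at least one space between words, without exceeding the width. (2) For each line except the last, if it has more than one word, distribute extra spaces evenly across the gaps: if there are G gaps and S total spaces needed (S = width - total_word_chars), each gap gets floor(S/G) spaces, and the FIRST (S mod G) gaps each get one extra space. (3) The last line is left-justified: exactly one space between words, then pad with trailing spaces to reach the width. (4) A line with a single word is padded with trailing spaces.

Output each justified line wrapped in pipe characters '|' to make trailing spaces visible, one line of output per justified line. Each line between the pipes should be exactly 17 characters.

Line 1: ['large', 'make'] (min_width=10, slack=7)
Line 2: ['chemistry', 'violin'] (min_width=16, slack=1)
Line 3: ['bridge', 'warm'] (min_width=11, slack=6)
Line 4: ['mountain', 'been'] (min_width=13, slack=4)

Answer: |large        make|
|chemistry  violin|
|bridge       warm|
|mountain been    |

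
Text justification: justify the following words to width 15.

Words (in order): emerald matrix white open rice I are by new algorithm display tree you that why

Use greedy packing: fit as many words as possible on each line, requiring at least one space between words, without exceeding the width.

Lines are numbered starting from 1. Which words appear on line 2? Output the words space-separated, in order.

Answer: white open rice

Derivation:
Line 1: ['emerald', 'matrix'] (min_width=14, slack=1)
Line 2: ['white', 'open', 'rice'] (min_width=15, slack=0)
Line 3: ['I', 'are', 'by', 'new'] (min_width=12, slack=3)
Line 4: ['algorithm'] (min_width=9, slack=6)
Line 5: ['display', 'tree'] (min_width=12, slack=3)
Line 6: ['you', 'that', 'why'] (min_width=12, slack=3)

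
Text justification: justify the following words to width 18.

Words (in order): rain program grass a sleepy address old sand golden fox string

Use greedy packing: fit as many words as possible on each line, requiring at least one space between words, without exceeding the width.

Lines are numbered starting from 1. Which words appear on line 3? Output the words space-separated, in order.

Line 1: ['rain', 'program', 'grass'] (min_width=18, slack=0)
Line 2: ['a', 'sleepy', 'address'] (min_width=16, slack=2)
Line 3: ['old', 'sand', 'golden'] (min_width=15, slack=3)
Line 4: ['fox', 'string'] (min_width=10, slack=8)

Answer: old sand golden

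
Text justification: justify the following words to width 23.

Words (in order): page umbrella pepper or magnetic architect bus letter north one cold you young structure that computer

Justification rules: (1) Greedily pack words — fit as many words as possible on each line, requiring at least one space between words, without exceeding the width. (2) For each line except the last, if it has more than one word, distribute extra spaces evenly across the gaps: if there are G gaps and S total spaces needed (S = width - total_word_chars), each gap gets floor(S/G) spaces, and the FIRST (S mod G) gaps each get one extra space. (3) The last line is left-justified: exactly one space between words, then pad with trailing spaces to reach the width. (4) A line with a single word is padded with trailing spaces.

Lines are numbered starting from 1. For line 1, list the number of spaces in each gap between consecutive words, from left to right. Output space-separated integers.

Line 1: ['page', 'umbrella', 'pepper', 'or'] (min_width=23, slack=0)
Line 2: ['magnetic', 'architect', 'bus'] (min_width=22, slack=1)
Line 3: ['letter', 'north', 'one', 'cold'] (min_width=21, slack=2)
Line 4: ['you', 'young', 'structure'] (min_width=19, slack=4)
Line 5: ['that', 'computer'] (min_width=13, slack=10)

Answer: 1 1 1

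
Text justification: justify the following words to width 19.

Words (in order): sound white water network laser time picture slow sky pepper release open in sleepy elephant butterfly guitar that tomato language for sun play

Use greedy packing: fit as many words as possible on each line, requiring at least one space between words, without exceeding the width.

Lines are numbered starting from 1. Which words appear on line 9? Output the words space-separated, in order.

Line 1: ['sound', 'white', 'water'] (min_width=17, slack=2)
Line 2: ['network', 'laser', 'time'] (min_width=18, slack=1)
Line 3: ['picture', 'slow', 'sky'] (min_width=16, slack=3)
Line 4: ['pepper', 'release', 'open'] (min_width=19, slack=0)
Line 5: ['in', 'sleepy', 'elephant'] (min_width=18, slack=1)
Line 6: ['butterfly', 'guitar'] (min_width=16, slack=3)
Line 7: ['that', 'tomato'] (min_width=11, slack=8)
Line 8: ['language', 'for', 'sun'] (min_width=16, slack=3)
Line 9: ['play'] (min_width=4, slack=15)

Answer: play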